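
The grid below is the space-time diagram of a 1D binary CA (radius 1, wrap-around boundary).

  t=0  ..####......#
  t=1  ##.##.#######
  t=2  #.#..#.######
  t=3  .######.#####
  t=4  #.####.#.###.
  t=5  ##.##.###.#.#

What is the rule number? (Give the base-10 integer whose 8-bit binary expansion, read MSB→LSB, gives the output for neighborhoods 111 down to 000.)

  nb ###: next=#  (t=0,i=3, bit7=1)
  nb ##.: next=.  (t=0,i=5, bit6=0)
  nb #.#: next=#  (t=1,i=2, bit5=1)
  nb #..: next=#  (t=0,i=0, bit4=1)
  nb .##: next=.  (t=0,i=2, bit3=0)
  nb .#.: next=#  (t=0,i=12, bit2=1)
  nb ..#: next=#  (t=0,i=1, bit1=1)
  nb ...: next=#  (t=0,i=7, bit0=1)
  bits 10110111 = 183

183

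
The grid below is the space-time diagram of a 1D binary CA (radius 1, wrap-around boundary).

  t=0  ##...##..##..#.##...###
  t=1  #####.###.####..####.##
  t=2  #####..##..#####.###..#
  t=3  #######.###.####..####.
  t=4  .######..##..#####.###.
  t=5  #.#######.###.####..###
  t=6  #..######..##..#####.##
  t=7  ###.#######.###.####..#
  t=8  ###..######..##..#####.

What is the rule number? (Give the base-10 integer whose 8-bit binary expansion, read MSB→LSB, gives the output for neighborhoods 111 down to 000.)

215

  ### -> #   bit 7 = 1  t=0,i=0
  ##. -> #   bit 6 = 1  t=0,i=1
  #.# -> .   bit 5 = 0  t=0,i=14
  #.. -> #   bit 4 = 1  t=0,i=2
  .## -> .   bit 3 = 0  t=0,i=5
  .#. -> #   bit 2 = 1  t=0,i=13
  ..# -> #   bit 1 = 1  t=0,i=4
  ... -> #   bit 0 = 1  t=0,i=3
  bits 11010111 = 215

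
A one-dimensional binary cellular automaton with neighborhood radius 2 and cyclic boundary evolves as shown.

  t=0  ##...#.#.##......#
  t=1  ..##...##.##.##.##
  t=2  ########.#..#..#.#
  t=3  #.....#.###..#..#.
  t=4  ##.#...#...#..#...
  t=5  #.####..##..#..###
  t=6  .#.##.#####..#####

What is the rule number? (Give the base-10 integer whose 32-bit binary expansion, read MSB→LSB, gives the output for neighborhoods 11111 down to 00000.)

  #####|.  b31=0 t=2,i=1
  ####.|#  b30=1 t=2,i=6
  ###.#|.  b29=0 t=2,i=7
  ###..|.  b28=0 t=0,i=1
  ##.##|#  b27=1 t=1,i=9
  ##.#.|#  b26=1 t=2,i=8
  ##..#|#  b25=1 t=1,i=0
  ##...|#  b24=1 t=0,i=2
  #.###|.  b23=0 t=2,i=17
  #.##.|.  b22=0 t=0,i=9
  #.#.#|#  b21=1 t=0,i=7
  #.#..|#  b20=1 t=2,i=9
  #..##|#  b19=1 t=1,i=1
  #..#.|.  b18=0 t=2,i=11
  #...#|#  b17=1 t=0,i=3
  #....|.  b16=0 t=0,i=12
  .####|#  b15=1 t=2,i=0
  .###.|.  b14=0 t=0,i=0
  .##.#|.  b13=0 t=1,i=8
  .##..|#  b12=1 t=0,i=10
  .#.##|#  b11=1 t=0,i=8
  .#.#.|.  b10=0 t=0,i=6
  .#..#|#  b9=1 t=2,i=10
  .#...|#  b8=1 t=3,i=1
  ..###|#  b7=1 t=0,i=17
  ..##.|#  b6=1 t=1,i=2
  ..#.#|.  b5=0 t=0,i=5
  ..#..|.  b4=0 t=2,i=12
  ...##|#  b3=1 t=0,i=16
  ...#.|.  b2=0 t=0,i=4
  ....#|.  b1=0 t=0,i=15
  .....|#  b0=1 t=0,i=13
  bits 01001111001110101001101111001001 = 1329241033

1329241033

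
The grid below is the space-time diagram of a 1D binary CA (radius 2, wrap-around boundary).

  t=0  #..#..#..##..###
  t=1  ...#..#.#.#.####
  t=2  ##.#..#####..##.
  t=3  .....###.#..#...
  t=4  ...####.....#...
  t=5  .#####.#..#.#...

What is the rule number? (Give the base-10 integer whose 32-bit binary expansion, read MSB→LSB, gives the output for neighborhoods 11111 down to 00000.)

  nb #####: next=.  (t=2,i=8, bit31=0)
  nb ####.: next=#  (t=0,i=15, bit30=1)
  nb ###.#: next=.  (t=3,i=7, bit29=0)
  nb ###..: next=.  (t=0,i=0, bit28=0)
  nb ##.##: next=.  (t=2,i=15, bit27=0)
  nb ##.#.: next=.  (t=2,i=2, bit26=0)
  nb ##..#: next=.  (t=0,i=1, bit25=0)
  nb ##...: next=#  (t=1,i=0, bit24=1)
  nb #.###: next=.  (t=1,i=12, bit23=0)
  nb #.##.: next=.  (t=2,i=0, bit22=0)
  nb #.#.#: next=#  (t=1,i=8, bit21=1)
  nb #.#..: next=.  (t=2,i=3, bit20=0)
  nb #..##: next=#  (t=0,i=8, bit19=1)
  nb #..#.: next=.  (t=0,i=2, bit18=0)
  nb #...#: next=#  (t=1,i=1, bit17=1)
  nb #....: next=.  (t=3,i=14, bit16=0)
  nb .####: next=#  (t=0,i=14, bit15=1)
  nb .###.: next=#  (t=3,i=6, bit14=1)
  nb .##.#: next=.  (t=2,i=1, bit13=0)
  nb .##..: next=#  (t=0,i=10, bit12=1)
  nb .#.##: next=.  (t=1,i=11, bit11=0)
  nb .#.#.: next=#  (t=1,i=7, bit10=1)
  nb .#..#: next=.  (t=0,i=4, bit9=0)
  nb .#...: next=.  (t=3,i=13, bit8=0)
  nb ..###: next=#  (t=0,i=13, bit7=1)
  nb ..##.: next=.  (t=0,i=9, bit6=0)
  nb ..#.#: next=#  (t=1,i=6, bit5=1)
  nb ..#..: next=#  (t=0,i=3, bit4=1)
  nb ...##: next=#  (t=3,i=4, bit3=1)
  nb ...#.: next=.  (t=1,i=2, bit2=0)
  nb ....#: next=#  (t=3,i=3, bit1=1)
  nb .....: next=.  (t=3,i=0, bit0=0)
  bits 01000001001010101101010010111010 = 1093326010

1093326010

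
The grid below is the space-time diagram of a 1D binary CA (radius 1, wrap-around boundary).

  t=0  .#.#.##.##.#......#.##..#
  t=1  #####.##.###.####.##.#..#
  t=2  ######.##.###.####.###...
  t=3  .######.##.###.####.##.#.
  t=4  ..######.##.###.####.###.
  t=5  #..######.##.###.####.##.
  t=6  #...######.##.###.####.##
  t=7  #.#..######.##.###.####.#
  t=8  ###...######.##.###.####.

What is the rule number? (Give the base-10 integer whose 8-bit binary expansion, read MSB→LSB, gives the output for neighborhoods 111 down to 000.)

229

  nb ###: next=#  (t=1,i=0, bit7=1)
  nb ##.: next=#  (t=0,i=6, bit6=1)
  nb #.#: next=#  (t=0,i=0, bit5=1)
  nb #..: next=.  (t=0,i=12, bit4=0)
  nb .##: next=.  (t=0,i=5, bit3=0)
  nb .#.: next=#  (t=0,i=1, bit2=1)
  nb ..#: next=.  (t=0,i=17, bit1=0)
  nb ...: next=#  (t=0,i=13, bit0=1)
  bits 11100101 = 229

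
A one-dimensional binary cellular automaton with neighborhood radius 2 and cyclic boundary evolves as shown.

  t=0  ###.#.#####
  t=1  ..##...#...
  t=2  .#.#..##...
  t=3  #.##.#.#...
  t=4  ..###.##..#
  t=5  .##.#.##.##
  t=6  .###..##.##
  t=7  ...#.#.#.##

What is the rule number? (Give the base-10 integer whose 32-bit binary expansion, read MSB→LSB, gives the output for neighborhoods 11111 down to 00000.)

878490780

  nb #####: next=.  (t=0,i=0, bit31=0)
  nb ####.: next=.  (t=0,i=1, bit30=0)
  nb ###.#: next=#  (t=0,i=2, bit29=1)
  nb ###..: next=#  (t=6,i=3, bit28=1)
  nb ##.##: next=.  (t=4,i=5, bit27=0)
  nb ##.#.: next=#  (t=0,i=3, bit26=1)
  nb ##..#: next=.  (t=4,i=8, bit25=0)
  nb ##...: next=.  (t=1,i=4, bit24=0)
  nb #.###: next=.  (t=0,i=6, bit23=0)
  nb #.##.: next=#  (t=3,i=2, bit22=1)
  nb #.#.#: next=.  (t=0,i=4, bit21=0)
  nb #.#..: next=#  (t=2,i=3, bit20=1)
  nb #..##: next=#  (t=2,i=5, bit19=1)
  nb #..#.: next=#  (t=4,i=9, bit18=1)
  nb #...#: next=.  (t=1,i=5, bit17=0)
  nb #....: next=.  (t=1,i=9, bit16=0)
  nb .####: next=#  (t=0,i=7, bit15=1)
  nb .###.: next=.  (t=4,i=3, bit14=0)
  nb .##.#: next=#  (t=3,i=3, bit13=1)
  nb .##..: next=#  (t=1,i=3, bit12=1)
  nb .#.##: next=.  (t=0,i=5, bit11=0)
  nb .#.#.: next=#  (t=2,i=2, bit10=1)
  nb .#..#: next=.  (t=2,i=4, bit9=0)
  nb .#...: next=.  (t=1,i=8, bit8=0)
  nb ..###: next=#  (t=4,i=2, bit7=1)
  nb ..##.: next=.  (t=1,i=2, bit6=0)
  nb ..#.#: next=.  (t=2,i=1, bit5=0)
  nb ..#..: next=#  (t=1,i=7, bit4=1)
  nb ...##: next=#  (t=1,i=1, bit3=1)
  nb ...#.: next=#  (t=1,i=6, bit2=1)
  nb ....#: next=.  (t=1,i=0, bit1=0)
  nb .....: next=.  (t=1,i=10, bit0=0)
  bits 00110100010111001011010010011100 = 878490780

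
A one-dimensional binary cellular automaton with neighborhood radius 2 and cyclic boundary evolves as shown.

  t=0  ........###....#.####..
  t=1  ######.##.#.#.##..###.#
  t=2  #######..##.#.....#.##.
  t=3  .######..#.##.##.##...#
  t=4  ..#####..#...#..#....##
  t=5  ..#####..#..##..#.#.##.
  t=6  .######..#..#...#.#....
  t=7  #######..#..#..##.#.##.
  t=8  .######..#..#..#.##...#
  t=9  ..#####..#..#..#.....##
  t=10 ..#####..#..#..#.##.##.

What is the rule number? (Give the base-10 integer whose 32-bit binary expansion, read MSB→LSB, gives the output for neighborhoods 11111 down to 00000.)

  #####|#  b31=1 t=1,i=1
  ####.|#  b30=1 t=0,i=19
  ###.#|#  b29=1 t=1,i=5
  ###..|#  b28=1 t=0,i=10
  ##.##|#  b27=1 t=1,i=6
  ##.#.|#  b26=1 t=1,i=9
  ##..#|.  b25=0 t=1,i=16
  ##...|.  b24=0 t=0,i=11
  #.###|.  b23=0 t=0,i=17
  #.##.|.  b22=0 t=1,i=7
  #.#.#|#  b21=1 t=1,i=10
  #.#..|#  b20=1 t=2,i=12
  #..##|.  b19=0 t=1,i=17
  #..#.|.  b18=0 t=3,i=8
  #...#|.  b17=0 t=3,i=20
  #....|#  b16=1 t=0,i=12
  .####|#  b15=1 t=0,i=18
  .###.|.  b14=0 t=0,i=9
  .##.#|.  b13=0 t=1,i=8
  .##..|.  b12=0 t=1,i=15
  .#.##|.  b11=0 t=0,i=16
  .#.#.|.  b10=0 t=1,i=11
  .#..#|.  b9=0 t=4,i=14
  .#...|.  b8=0 t=2,i=13
  ..###|#  b7=1 t=0,i=8
  ..##.|#  b6=1 t=2,i=9
  ..#.#|#  b5=1 t=0,i=15
  ..#..|#  b4=1 t=4,i=9
  ...##|#  b3=1 t=0,i=7
  ...#.|#  b2=1 t=0,i=14
  ....#|.  b1=0 t=0,i=6
  .....|#  b0=1 t=0,i=0
  bits 11111100001100011000000011111101 = 4231102717

4231102717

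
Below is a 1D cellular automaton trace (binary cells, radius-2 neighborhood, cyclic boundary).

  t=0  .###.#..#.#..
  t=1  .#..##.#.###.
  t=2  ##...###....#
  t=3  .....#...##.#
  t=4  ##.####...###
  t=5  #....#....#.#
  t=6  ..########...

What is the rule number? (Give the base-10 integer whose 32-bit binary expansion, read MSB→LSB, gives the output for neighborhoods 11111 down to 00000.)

3325371798

  [31] ##### => #  t=4,i=12
  [30] ####. => #  t=4,i=0
  [29] ###.# => .  t=0,i=3
  [28] ###.. => .  t=1,i=11
  [27] ##.## => .  t=4,i=2
  [26] ##.#. => #  t=0,i=4
  [25] ##..# => #  t=1,i=12
  [24] ##... => .  t=2,i=2
  [23] #.### => .  t=1,i=9
  [22] #.##. => .  t=5,i=12
  [21] #.#.# => #  t=1,i=7
  [20] #.#.. => #  t=0,i=5
  [19] #..## => .  t=1,i=3
  [18] #..#. => #  t=0,i=7
  [17] #...# => .  t=0,i=12
  [16] #.... => #  t=2,i=9
  [15] .#### => .  t=4,i=4
  [14] .###. => .  t=0,i=2
  [13] .##.# => #  t=1,i=5
  [12] .##.. => .  t=5,i=0
  [11] .#.## => .  t=1,i=8
  [10] .#.#. => #  t=0,i=9
  [9] .#..# => .  t=0,i=6
  [8] .#... => #  t=0,i=11
  [7] ..### => #  t=0,i=1
  [6] ..##. => .  t=1,i=4
  [5] ..#.# => .  t=0,i=8
  [4] ..#.. => #  t=1,i=1
  [3] ...## => .  t=0,i=0
  [2] ...#. => #  t=3,i=4
  [1] ....# => #  t=2,i=10
  [0] ..... => .  t=3,i=2
  bits 11000110001101010010010110010110 = 3325371798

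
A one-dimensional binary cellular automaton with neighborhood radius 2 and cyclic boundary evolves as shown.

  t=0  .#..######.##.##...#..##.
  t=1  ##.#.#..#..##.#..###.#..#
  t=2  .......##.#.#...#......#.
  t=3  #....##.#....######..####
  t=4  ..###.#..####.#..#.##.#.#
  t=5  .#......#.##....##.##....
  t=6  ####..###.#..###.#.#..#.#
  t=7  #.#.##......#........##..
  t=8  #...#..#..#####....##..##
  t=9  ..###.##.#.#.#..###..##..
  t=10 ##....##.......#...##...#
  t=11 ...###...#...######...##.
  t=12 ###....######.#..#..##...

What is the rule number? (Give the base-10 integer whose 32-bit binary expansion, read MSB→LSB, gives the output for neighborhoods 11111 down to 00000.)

  ##### -> .   bit 31 = 0  t=0,i=6
  ####. -> #   bit 30 = 1  t=0,i=8
  ###.# -> .   bit 29 = 0  t=0,i=9
  ###.. -> .   bit 28 = 0  t=3,i=0
  ##.## -> .   bit 27 = 0  t=0,i=10
  ##.#. -> .   bit 26 = 0  t=1,i=2
  ##..# -> #   bit 25 = 1  t=0,i=24
  ##... -> .   bit 24 = 0  t=0,i=16
  #.### -> .   bit 23 = 0  t=6,i=24
  #.##. -> #   bit 22 = 1  t=0,i=11
  #.#.# -> .   bit 21 = 0  t=1,i=3
  #.#.. -> .   bit 20 = 0  t=1,i=5
  #..## -> #   bit 19 = 1  t=0,i=3
  #..#. -> #   bit 18 = 1  t=0,i=0
  #...# -> #   bit 17 = 1  t=0,i=17
  #.... -> #   bit 16 = 1  t=2,i=0
  .#### -> #   bit 15 = 1  t=0,i=5
  .###. -> .   bit 14 = 0  t=1,i=0
  .##.# -> #   bit 13 = 1  t=0,i=12
  .##.. -> .   bit 12 = 0  t=0,i=15
  .#.## -> .   bit 11 = 0  t=4,i=18
  .#.#. -> .   bit 10 = 0  t=1,i=4
  .#..# -> .   bit 9 = 0  t=0,i=2
  .#... -> #   bit 8 = 1  t=2,i=13
  ..### -> .   bit 7 = 0  t=0,i=4
  ..##. -> .   bit 6 = 0  t=0,i=22
  ..#.# -> #   bit 5 = 1  t=4,i=17
  ..#.. -> #   bit 4 = 1  t=0,i=1
  ...## -> #   bit 3 = 1  t=2,i=6
  ...#. -> #   bit 2 = 1  t=0,i=18
  ....# -> #   bit 1 = 1  t=2,i=5
  ..... -> .   bit 0 = 0  t=2,i=1
  bits 01000010010011111010000100111110 = 1112514878

1112514878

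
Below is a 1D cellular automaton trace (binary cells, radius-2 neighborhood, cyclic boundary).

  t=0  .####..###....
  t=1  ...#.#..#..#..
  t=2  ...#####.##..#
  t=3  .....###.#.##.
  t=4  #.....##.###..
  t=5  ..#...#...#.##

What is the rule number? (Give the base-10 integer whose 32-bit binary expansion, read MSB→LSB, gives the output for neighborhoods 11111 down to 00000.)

  nb #####: next=#  (t=2,i=5, bit31=1)
  nb ####.: next=#  (t=0,i=3, bit30=1)
  nb ###.#: next=#  (t=2,i=7, bit29=1)
  nb ###..: next=.  (t=0,i=4, bit28=0)
  nb ##.##: next=.  (t=2,i=8, bit27=0)
  nb ##.#.: next=.  (t=3,i=8, bit26=0)
  nb ##..#: next=#  (t=0,i=5, bit25=1)
  nb ##...: next=.  (t=0,i=10, bit24=0)
  nb #.###: next=.  (t=4,i=9, bit23=0)
  nb #.##.: next=#  (t=2,i=9, bit22=1)
  nb #.#.#: next=#  (t=3,i=9, bit21=1)
  nb #.#..: next=#  (t=1,i=5, bit20=1)
  nb #..##: next=.  (t=0,i=6, bit19=0)
  nb #..#.: next=#  (t=1,i=7, bit18=1)
  nb #...#: next=.  (t=2,i=1, bit17=0)
  nb #....: next=#  (t=0,i=11, bit16=1)
  nb .####: next=.  (t=0,i=2, bit15=0)
  nb .###.: next=#  (t=0,i=8, bit14=1)
  nb .##.#: next=.  (t=4,i=7, bit13=0)
  nb .##..: next=.  (t=2,i=10, bit12=0)
  nb .#.##: next=#  (t=3,i=10, bit11=1)
  nb .#.#.: next=#  (t=1,i=4, bit10=1)
  nb .#..#: next=#  (t=1,i=6, bit9=1)
  nb .#...: next=.  (t=1,i=12, bit8=0)
  nb ..###: next=.  (t=0,i=1, bit7=0)
  nb ..##.: next=#  (t=4,i=6, bit6=1)
  nb ..#.#: next=#  (t=1,i=3, bit5=1)
  nb ..#..: next=.  (t=1,i=8, bit4=0)
  nb ...##: next=.  (t=0,i=0, bit3=0)
  nb ...#.: next=.  (t=1,i=2, bit2=0)
  nb ....#: next=.  (t=0,i=13, bit1=0)
  nb .....: next=.  (t=0,i=12, bit0=0)
  bits 11100010011101010100111001100000 = 3799338592

3799338592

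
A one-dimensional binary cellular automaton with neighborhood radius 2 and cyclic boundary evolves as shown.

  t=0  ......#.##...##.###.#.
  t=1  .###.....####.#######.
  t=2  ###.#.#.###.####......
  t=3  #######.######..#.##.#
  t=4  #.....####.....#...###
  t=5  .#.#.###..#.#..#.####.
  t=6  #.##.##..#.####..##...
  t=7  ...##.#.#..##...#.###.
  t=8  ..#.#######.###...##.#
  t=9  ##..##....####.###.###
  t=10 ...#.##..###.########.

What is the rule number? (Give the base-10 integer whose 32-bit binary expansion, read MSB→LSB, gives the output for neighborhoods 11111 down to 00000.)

  [31] ##### => .  t=1,i=16
  [30] ####. => .  t=1,i=11
  [29] ###.# => #  t=0,i=18
  [28] ###.. => .  t=1,i=3
  [27] ##.## => #  t=0,i=15
  [26] ##.#. => #  t=0,i=19
  [25] ##..# => .  t=1,i=21
  [24] ##... => #  t=0,i=10
  [23] #.### => #  t=0,i=16
  [22] #.##. => .  t=0,i=8
  [21] #.#.# => #  t=2,i=4
  [20] #.#.. => #  t=0,i=20
  [19] #..## => #  t=1,i=0
  [18] #..#. => #  t=3,i=15
  [17] #...# => #  t=0,i=11
  [16] #.... => .  t=0,i=0
  [15] .#### => #  t=1,i=10
  [14] .###. => #  t=0,i=17
  [13] .##.# => #  t=0,i=14
  [12] .##.. => #  t=0,i=9
  [11] .#.## => .  t=0,i=7
  [10] .#.#. => #  t=2,i=5
  [9] .#..# => #  t=5,i=13
  [8] .#... => .  t=0,i=21
  [7] ..### => #  t=1,i=1
  [6] ..##. => .  t=0,i=13
  [5] ..#.# => .  t=0,i=6
  [4] ..#.. => #  t=4,i=15
  [3] ...## => #  t=0,i=12
  [2] ...#. => .  t=0,i=5
  [1] ....# => .  t=0,i=4
  [0] ..... => #  t=0,i=1
  bits 00101101101111101111011010011001 = 767489689

767489689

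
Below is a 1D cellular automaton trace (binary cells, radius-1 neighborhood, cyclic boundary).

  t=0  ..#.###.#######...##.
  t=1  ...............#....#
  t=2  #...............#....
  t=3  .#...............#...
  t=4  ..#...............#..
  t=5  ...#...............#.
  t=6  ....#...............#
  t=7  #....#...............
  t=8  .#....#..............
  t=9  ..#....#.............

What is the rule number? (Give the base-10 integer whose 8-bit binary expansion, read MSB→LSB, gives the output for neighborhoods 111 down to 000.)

  ###|.  b7=0 t=0,i=5
  ##.|.  b6=0 t=0,i=6
  #.#|.  b5=0 t=0,i=3
  #..|#  b4=1 t=0,i=15
  .##|.  b3=0 t=0,i=4
  .#.|.  b2=0 t=0,i=2
  ..#|.  b1=0 t=0,i=1
  ...|.  b0=0 t=0,i=0
  bits 00010000 = 16

16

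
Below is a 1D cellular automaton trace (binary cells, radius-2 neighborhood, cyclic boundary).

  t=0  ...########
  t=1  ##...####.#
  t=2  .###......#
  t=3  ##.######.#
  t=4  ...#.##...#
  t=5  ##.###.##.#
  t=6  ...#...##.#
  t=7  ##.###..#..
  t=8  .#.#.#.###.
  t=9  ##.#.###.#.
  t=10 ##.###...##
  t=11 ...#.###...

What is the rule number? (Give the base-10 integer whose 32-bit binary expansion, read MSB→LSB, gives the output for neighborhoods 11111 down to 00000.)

2447846195

  nb #####: next=#  (t=0,i=5, bit31=1)
  nb ####.: next=.  (t=0,i=9, bit30=0)
  nb ###.#: next=.  (t=1,i=8, bit29=0)
  nb ###..: next=#  (t=0,i=10, bit28=1)
  nb ##.##: next=.  (t=1,i=9, bit27=0)
  nb ##.#.: next=.  (t=6,i=9, bit26=0)
  nb ##..#: next=.  (t=7,i=6, bit25=0)
  nb ##...: next=#  (t=0,i=0, bit24=1)
  nb #.###: next=#  (t=1,i=10, bit23=1)
  nb #.##.: next=#  (t=4,i=5, bit22=1)
  nb #.#.#: next=#  (t=8,i=3, bit21=1)
  nb #.#..: next=.  (t=6,i=10, bit20=0)
  nb #..##: next=.  (t=7,i=10, bit19=0)
  nb #..#.: next=#  (t=7,i=7, bit18=1)
  nb #...#: next=#  (t=0,i=1, bit17=1)
  nb #....: next=#  (t=2,i=5, bit16=1)
  nb .####: next=.  (t=0,i=4, bit15=0)
  nb .###.: next=.  (t=1,i=0, bit14=0)
  nb .##.#: next=#  (t=5,i=8, bit13=1)
  nb .##..: next=.  (t=4,i=6, bit12=0)
  nb .#.##: next=#  (t=2,i=0, bit11=1)
  nb .#.#.: next=.  (t=8,i=2, bit10=0)
  nb .#..#: next=#  (t=7,i=9, bit9=1)
  nb .#...: next=#  (t=4,i=0, bit8=1)
  nb ..###: next=.  (t=0,i=3, bit7=0)
  nb ..##.: next=.  (t=6,i=7, bit6=0)
  nb ..#.#: next=#  (t=2,i=10, bit5=1)
  nb ..#..: next=#  (t=4,i=10, bit4=1)
  nb ...##: next=.  (t=0,i=2, bit3=0)
  nb ...#.: next=.  (t=2,i=9, bit2=0)
  nb ....#: next=#  (t=2,i=8, bit1=1)
  nb .....: next=#  (t=2,i=6, bit0=1)
  bits 10010001111001110010101100110011 = 2447846195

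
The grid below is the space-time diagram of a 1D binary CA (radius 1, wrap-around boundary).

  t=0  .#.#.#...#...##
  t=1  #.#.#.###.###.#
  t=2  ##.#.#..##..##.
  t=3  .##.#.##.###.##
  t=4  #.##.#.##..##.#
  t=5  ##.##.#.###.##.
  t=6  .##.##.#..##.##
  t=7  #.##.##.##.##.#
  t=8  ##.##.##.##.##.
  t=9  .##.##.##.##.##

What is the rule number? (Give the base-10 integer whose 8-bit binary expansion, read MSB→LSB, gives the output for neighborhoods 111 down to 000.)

115

  ###|.  b7=0 t=1,i=7
  ##.|#  b6=1 t=0,i=14
  #.#|#  b5=1 t=0,i=0
  #..|#  b4=1 t=0,i=6
  .##|.  b3=0 t=0,i=13
  .#.|.  b2=0 t=0,i=1
  ..#|#  b1=1 t=0,i=8
  ...|#  b0=1 t=0,i=7
  bits 01110011 = 115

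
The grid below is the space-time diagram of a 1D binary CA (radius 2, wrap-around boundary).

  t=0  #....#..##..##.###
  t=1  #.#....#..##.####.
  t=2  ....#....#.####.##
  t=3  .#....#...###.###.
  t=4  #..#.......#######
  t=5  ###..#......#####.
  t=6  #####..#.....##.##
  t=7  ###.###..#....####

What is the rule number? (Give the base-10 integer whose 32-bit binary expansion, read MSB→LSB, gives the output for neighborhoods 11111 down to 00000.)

  ##### -> #   bit 31 = 1  t=4,i=13
  ####. -> .   bit 30 = 0  t=0,i=17
  ###.# -> #   bit 29 = 1  t=1,i=16
  ###.. -> #   bit 28 = 1  t=0,i=0
  ##.## -> #   bit 27 = 1  t=0,i=14
  ##.#. -> #   bit 26 = 1  t=1,i=17
  ##..# -> #   bit 25 = 1  t=0,i=10
  ##... -> .   bit 24 = 0  t=0,i=1
  #.### -> #   bit 23 = 1  t=0,i=15
  #.##. -> #   bit 22 = 1  t=2,i=16
  #.#.# -> .   bit 21 = 0  t=1,i=0
  #.#.. -> .   bit 20 = 0  t=1,i=2
  #..## -> #   bit 19 = 1  t=0,i=7
  #..#. -> #   bit 18 = 1  t=3,i=0
  #...# -> .   bit 17 = 0  t=3,i=8
  #.... -> #   bit 16 = 1  t=0,i=2
  .#### -> #   bit 15 = 1  t=0,i=16
  .###. -> #   bit 14 = 1  t=3,i=11
  .##.# -> #   bit 13 = 1  t=0,i=13
  .##.. -> .   bit 12 = 0  t=0,i=9
  .#.## -> #   bit 11 = 1  t=2,i=10
  .#.#. -> .   bit 10 = 0  t=1,i=1
  .#..# -> .   bit 9 = 0  t=0,i=6
  .#... -> .   bit 8 = 0  t=1,i=3
  ..### -> .   bit 7 = 0  t=3,i=10
  ..##. -> .   bit 6 = 0  t=0,i=8
  ..#.# -> .   bit 5 = 0  t=2,i=9
  ..#.. -> .   bit 4 = 0  t=0,i=5
  ...## -> .   bit 3 = 0  t=3,i=9
  ...#. -> .   bit 2 = 0  t=0,i=4
  ....# -> .   bit 1 = 0  t=0,i=3
  ..... -> .   bit 0 = 0  t=4,i=6
  bits 10111110110011011110100000000000 = 3201165312

3201165312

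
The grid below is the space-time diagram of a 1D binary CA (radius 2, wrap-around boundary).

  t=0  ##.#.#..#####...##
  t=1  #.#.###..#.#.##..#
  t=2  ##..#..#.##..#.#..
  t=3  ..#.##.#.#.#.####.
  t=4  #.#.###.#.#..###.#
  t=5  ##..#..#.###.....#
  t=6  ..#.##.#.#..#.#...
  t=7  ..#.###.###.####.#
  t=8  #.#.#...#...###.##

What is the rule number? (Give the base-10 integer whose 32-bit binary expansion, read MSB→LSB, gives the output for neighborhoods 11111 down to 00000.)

1204987697

  ##### -> .   bit 31 = 0  t=0,i=10
  ####. -> #   bit 30 = 1  t=0,i=0
  ###.# -> .   bit 29 = 0  t=0,i=1
  ###.. -> .   bit 28 = 0  t=0,i=12
  ##.## -> .   bit 27 = 0  t=4,i=16
  ##.#. -> #   bit 26 = 1  t=0,i=2
  ##..# -> #   bit 25 = 1  t=1,i=7
  ##... -> #   bit 24 = 1  t=0,i=13
  #.### -> #   bit 23 = 1  t=1,i=4
  #.##. -> #   bit 22 = 1  t=1,i=13
  #.#.# -> .   bit 21 = 0  t=0,i=3
  #.#.. -> #   bit 20 = 1  t=0,i=5
  #..## -> .   bit 19 = 0  t=0,i=7
  #..#. -> .   bit 18 = 0  t=1,i=8
  #...# -> #   bit 17 = 1  t=0,i=14
  #.... -> .   bit 16 = 0  t=5,i=13
  .#### -> #   bit 15 = 1  t=0,i=9
  .###. -> .   bit 14 = 0  t=1,i=5
  .##.# -> #   bit 13 = 1  t=1,i=0
  .##.. -> .   bit 12 = 0  t=1,i=14
  .#.## -> .   bit 11 = 0  t=1,i=3
  .#.#. -> #   bit 10 = 1  t=0,i=4
  .#..# -> #   bit 9 = 1  t=0,i=6
  .#... -> #   bit 8 = 1  t=6,i=15
  ..### -> .   bit 7 = 0  t=0,i=8
  ..##. -> .   bit 6 = 0  t=1,i=17
  ..#.# -> #   bit 5 = 1  t=1,i=9
  ..#.. -> #   bit 4 = 1  t=2,i=4
  ...## -> .   bit 3 = 0  t=0,i=15
  ...#. -> .   bit 2 = 0  t=3,i=1
  ....# -> .   bit 1 = 0  t=5,i=15
  ..... -> #   bit 0 = 1  t=5,i=14
  bits 01000111110100101010011100110001 = 1204987697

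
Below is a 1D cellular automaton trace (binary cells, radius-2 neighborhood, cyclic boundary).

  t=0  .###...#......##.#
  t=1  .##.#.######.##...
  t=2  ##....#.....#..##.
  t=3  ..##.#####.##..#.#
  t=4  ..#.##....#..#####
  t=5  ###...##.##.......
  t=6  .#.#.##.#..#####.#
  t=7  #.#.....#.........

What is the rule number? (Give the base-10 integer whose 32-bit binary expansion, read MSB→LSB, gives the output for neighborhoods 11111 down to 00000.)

  ##### -> .   bit 31 = 0  t=1,i=8
  ####. -> .   bit 30 = 0  t=1,i=10
  ###.# -> .   bit 29 = 0  t=1,i=11
  ###.. -> .   bit 28 = 0  t=0,i=3
  ##.## -> #   bit 27 = 1  t=1,i=12
  ##.#. -> .   bit 26 = 0  t=0,i=16
  ##..# -> #   bit 25 = 1  t=3,i=13
  ##... -> #   bit 24 = 1  t=0,i=4
  #.### -> #   bit 23 = 1  t=0,i=1
  #.##. -> .   bit 22 = 0  t=1,i=13
  #.#.# -> .   bit 21 = 0  t=0,i=17
  #.#.. -> #   bit 20 = 1  t=3,i=17
  #..## -> .   bit 19 = 0  t=2,i=14
  #..#. -> #   bit 18 = 1  t=3,i=14
  #...# -> .   bit 17 = 0  t=0,i=5
  #.... -> #   bit 16 = 1  t=0,i=9
  .#### -> .   bit 15 = 0  t=1,i=7
  .###. -> #   bit 14 = 1  t=0,i=2
  .##.# -> .   bit 13 = 0  t=0,i=15
  .##.. -> .   bit 12 = 0  t=1,i=14
  .#.## -> .   bit 11 = 0  t=0,i=0
  .#.#. -> #   bit 10 = 1  t=3,i=16
  .#..# -> .   bit 9 = 0  t=2,i=13
  .#... -> #   bit 8 = 1  t=0,i=8
  ..### -> .   bit 7 = 0  t=4,i=13
  ..##. -> #   bit 6 = 1  t=0,i=14
  ..#.# -> #   bit 5 = 1  t=3,i=15
  ..#.. -> #   bit 4 = 1  t=0,i=7
  ...## -> #   bit 3 = 1  t=0,i=13
  ...#. -> #   bit 2 = 1  t=0,i=6
  ....# -> .   bit 1 = 0  t=0,i=12
  ..... -> #   bit 0 = 1  t=0,i=10
  bits 00001011100101010100010101111101 = 194332029

194332029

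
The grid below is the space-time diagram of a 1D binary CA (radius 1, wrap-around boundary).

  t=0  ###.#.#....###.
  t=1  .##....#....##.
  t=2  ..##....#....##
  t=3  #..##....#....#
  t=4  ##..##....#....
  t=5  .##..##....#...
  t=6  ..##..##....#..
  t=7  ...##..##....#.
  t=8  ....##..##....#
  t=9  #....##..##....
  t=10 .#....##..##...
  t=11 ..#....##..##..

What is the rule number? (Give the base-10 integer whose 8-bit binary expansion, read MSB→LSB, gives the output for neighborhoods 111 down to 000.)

208

  nb ###: next=#  (t=0,i=1, bit7=1)
  nb ##.: next=#  (t=0,i=2, bit6=1)
  nb #.#: next=.  (t=0,i=3, bit5=0)
  nb #..: next=#  (t=0,i=7, bit4=1)
  nb .##: next=.  (t=0,i=0, bit3=0)
  nb .#.: next=.  (t=0,i=4, bit2=0)
  nb ..#: next=.  (t=0,i=10, bit1=0)
  nb ...: next=.  (t=0,i=8, bit0=0)
  bits 11010000 = 208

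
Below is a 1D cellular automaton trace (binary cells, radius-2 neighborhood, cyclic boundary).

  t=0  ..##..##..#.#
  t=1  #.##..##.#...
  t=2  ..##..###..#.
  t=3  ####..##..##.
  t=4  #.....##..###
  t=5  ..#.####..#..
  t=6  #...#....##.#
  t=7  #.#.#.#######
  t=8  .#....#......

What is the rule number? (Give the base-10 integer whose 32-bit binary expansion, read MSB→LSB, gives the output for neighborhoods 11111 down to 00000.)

  ##### -> .   bit 31 = 0  t=7,i=8
  ####. -> .   bit 30 = 0  t=3,i=2
  ###.# -> .   bit 29 = 0  t=7,i=0
  ###.. -> .   bit 28 = 0  t=2,i=8
  ##.## -> #   bit 27 = 1  t=3,i=12
  ##.#. -> #   bit 26 = 1  t=1,i=8
  ##..# -> .   bit 25 = 0  t=0,i=4
  ##... -> .   bit 24 = 0  t=4,i=1
  #.### -> #   bit 23 = 1  t=3,i=0
  #.##. -> #   bit 22 = 1  t=1,i=2
  #.#.# -> .   bit 21 = 0  t=7,i=2
  #.#.. -> .   bit 20 = 0  t=0,i=12
  #..## -> .   bit 19 = 0  t=0,i=1
  #..#. -> #   bit 18 = 1  t=0,i=9
  #...# -> #   bit 17 = 1  t=1,i=11
  #.... -> #   bit 16 = 1  t=4,i=2
  .#### -> .   bit 15 = 0  t=3,i=1
  .###. -> #   bit 14 = 1  t=2,i=7
  .##.# -> #   bit 13 = 1  t=1,i=7
  .##.. -> #   bit 12 = 1  t=0,i=3
  .#.## -> .   bit 11 = 0  t=1,i=1
  .#.#. -> .   bit 10 = 0  t=0,i=11
  .#..# -> #   bit 9 = 1  t=0,i=0
  .#... -> .   bit 8 = 0  t=1,i=10
  ..### -> #   bit 7 = 1  t=2,i=6
  ..##. -> #   bit 6 = 1  t=0,i=2
  ..#.# -> .   bit 5 = 0  t=0,i=10
  ..#.. -> #   bit 4 = 1  t=2,i=11
  ...## -> #   bit 3 = 1  t=2,i=1
  ...#. -> .   bit 2 = 0  t=1,i=12
  ....# -> #   bit 1 = 1  t=4,i=4
  ..... -> .   bit 0 = 0  t=4,i=3
  bits 00001100110001110111001011011010 = 214397658

214397658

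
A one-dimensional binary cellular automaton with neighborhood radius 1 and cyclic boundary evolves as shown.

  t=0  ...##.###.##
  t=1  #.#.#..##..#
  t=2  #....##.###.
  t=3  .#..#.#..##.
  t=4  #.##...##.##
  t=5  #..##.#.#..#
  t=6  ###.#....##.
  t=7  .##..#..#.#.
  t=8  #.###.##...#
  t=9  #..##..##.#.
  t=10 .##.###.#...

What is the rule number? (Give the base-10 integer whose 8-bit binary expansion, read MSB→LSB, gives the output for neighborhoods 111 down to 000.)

  ### -> #   bit 7 = 1  t=0,i=7
  ##. -> #   bit 6 = 1  t=0,i=4
  #.# -> .   bit 5 = 0  t=0,i=5
  #.. -> #   bit 4 = 1  t=0,i=0
  .## -> .   bit 3 = 0  t=0,i=3
  .#. -> .   bit 2 = 0  t=1,i=2
  ..# -> #   bit 1 = 1  t=0,i=2
  ... -> .   bit 0 = 0  t=0,i=1
  bits 11010010 = 210

210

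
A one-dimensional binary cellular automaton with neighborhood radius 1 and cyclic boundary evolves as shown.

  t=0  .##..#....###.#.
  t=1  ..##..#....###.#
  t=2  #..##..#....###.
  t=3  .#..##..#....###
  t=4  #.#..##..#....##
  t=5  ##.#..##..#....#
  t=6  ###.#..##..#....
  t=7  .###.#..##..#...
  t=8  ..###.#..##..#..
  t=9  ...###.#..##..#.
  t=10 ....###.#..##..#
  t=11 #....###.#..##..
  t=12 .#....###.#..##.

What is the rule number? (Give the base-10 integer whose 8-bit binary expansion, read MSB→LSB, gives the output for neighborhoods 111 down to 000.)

240

  ### -> #   bit 7 = 1  t=0,i=11
  ##. -> #   bit 6 = 1  t=0,i=2
  #.# -> #   bit 5 = 1  t=0,i=13
  #.. -> #   bit 4 = 1  t=0,i=3
  .## -> .   bit 3 = 0  t=0,i=1
  .#. -> .   bit 2 = 0  t=0,i=5
  ..# -> .   bit 1 = 0  t=0,i=0
  ... -> .   bit 0 = 0  t=0,i=7
  bits 11110000 = 240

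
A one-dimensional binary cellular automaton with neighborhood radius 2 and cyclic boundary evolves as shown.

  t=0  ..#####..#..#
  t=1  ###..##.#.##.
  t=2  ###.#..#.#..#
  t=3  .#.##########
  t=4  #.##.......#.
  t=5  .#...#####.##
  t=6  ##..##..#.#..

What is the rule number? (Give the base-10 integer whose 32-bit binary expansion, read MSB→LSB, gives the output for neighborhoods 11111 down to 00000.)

1553813163

  nb #####: next=.  (t=0,i=4, bit31=0)
  nb ####.: next=#  (t=0,i=5, bit30=1)
  nb ###.#: next=.  (t=2,i=2, bit29=0)
  nb ###..: next=#  (t=0,i=6, bit28=1)
  nb ##.##: next=#  (t=1,i=12, bit27=1)
  nb ##.#.: next=#  (t=1,i=7, bit26=1)
  nb ##..#: next=.  (t=0,i=7, bit25=0)
  nb ##...: next=.  (t=4,i=4, bit24=0)
  nb #.###: next=#  (t=1,i=0, bit23=1)
  nb #.##.: next=.  (t=1,i=10, bit22=0)
  nb #.#.#: next=.  (t=1,i=8, bit21=0)
  nb #.#..: next=#  (t=2,i=4, bit20=1)
  nb #..##: next=#  (t=0,i=1, bit19=1)
  nb #..#.: next=#  (t=0,i=8, bit18=1)
  nb #...#: next=.  (t=5,i=3, bit17=0)
  nb #....: next=#  (t=4,i=5, bit16=1)
  nb .####: next=.  (t=0,i=3, bit15=0)
  nb .###.: next=#  (t=1,i=1, bit14=1)
  nb .##.#: next=.  (t=1,i=6, bit13=0)
  nb .##..: next=.  (t=4,i=3, bit12=0)
  nb .#.##: next=#  (t=1,i=9, bit11=1)
  nb .#.#.: next=#  (t=2,i=8, bit10=1)
  nb .#..#: next=#  (t=0,i=0, bit9=1)
  nb .#...: next=.  (t=5,i=2, bit8=0)
  nb ..###: next=#  (t=0,i=2, bit7=1)
  nb ..##.: next=.  (t=1,i=5, bit6=0)
  nb ..#.#: next=#  (t=2,i=7, bit5=1)
  nb ..#..: next=.  (t=0,i=9, bit4=0)
  nb ...##: next=#  (t=5,i=4, bit3=1)
  nb ...#.: next=.  (t=4,i=10, bit2=0)
  nb ....#: next=#  (t=4,i=9, bit1=1)
  nb .....: next=#  (t=4,i=6, bit0=1)
  bits 01011100100111010100111010101011 = 1553813163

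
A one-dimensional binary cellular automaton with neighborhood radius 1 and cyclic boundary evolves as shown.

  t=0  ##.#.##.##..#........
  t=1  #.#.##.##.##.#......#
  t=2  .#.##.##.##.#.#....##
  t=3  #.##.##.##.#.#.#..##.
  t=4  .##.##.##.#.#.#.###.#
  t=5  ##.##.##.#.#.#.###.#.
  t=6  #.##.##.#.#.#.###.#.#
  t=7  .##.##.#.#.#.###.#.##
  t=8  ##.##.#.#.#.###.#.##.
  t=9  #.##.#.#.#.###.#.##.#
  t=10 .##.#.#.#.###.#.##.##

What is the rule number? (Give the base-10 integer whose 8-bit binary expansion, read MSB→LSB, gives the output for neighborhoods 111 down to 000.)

  ###|#  b7=1 t=4,i=17
  ##.|.  b6=0 t=0,i=1
  #.#|#  b5=1 t=0,i=2
  #..|#  b4=1 t=0,i=10
  .##|#  b3=1 t=0,i=0
  .#.|.  b2=0 t=0,i=3
  ..#|#  b1=1 t=0,i=11
  ...|.  b0=0 t=0,i=14
  bits 10111010 = 186

186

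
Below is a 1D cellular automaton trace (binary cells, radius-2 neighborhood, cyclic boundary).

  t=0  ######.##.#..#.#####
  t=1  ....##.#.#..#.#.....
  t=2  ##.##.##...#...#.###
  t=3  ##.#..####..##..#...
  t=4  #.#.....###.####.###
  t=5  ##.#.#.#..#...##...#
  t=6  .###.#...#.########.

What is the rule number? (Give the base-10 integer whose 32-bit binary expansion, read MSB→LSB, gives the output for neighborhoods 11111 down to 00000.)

2003179849

  #####|.  b31=0 t=0,i=0
  ####.|#  b30=1 t=0,i=4
  ###.#|#  b29=1 t=0,i=5
  ###..|#  b28=1 t=3,i=9
  ##.##|.  b27=0 t=0,i=6
  ##.#.|#  b26=1 t=0,i=9
  ##..#|#  b25=1 t=3,i=10
  ##...|#  b24=1 t=2,i=8
  #.###|.  b23=0 t=0,i=15
  #.##.|#  b22=1 t=0,i=7
  #.#.#|#  b21=1 t=1,i=7
  #.#..|.  b20=0 t=0,i=10
  #..##|.  b19=0 t=3,i=5
  #..#.|#  b18=1 t=0,i=12
  #...#|#  b17=1 t=2,i=9
  #....|.  b16=0 t=1,i=16
  .####|.  b15=0 t=0,i=16
  .###.|.  b14=0 t=4,i=9
  .##.#|.  b13=0 t=0,i=8
  .##..|#  b12=1 t=2,i=7
  .#.##|#  b11=1 t=0,i=14
  .#.#.|.  b10=0 t=1,i=8
  .#..#|.  b9=0 t=0,i=11
  .#...|#  b8=1 t=1,i=15
  ..###|.  b7=0 t=3,i=6
  ..##.|#  b6=1 t=1,i=4
  ..#.#|.  b5=0 t=0,i=13
  ..#..|.  b4=0 t=2,i=11
  ...##|#  b3=1 t=1,i=3
  ...#.|.  b2=0 t=2,i=10
  ....#|.  b1=0 t=1,i=2
  .....|#  b0=1 t=1,i=0
  bits 01110111011001100001100101001001 = 2003179849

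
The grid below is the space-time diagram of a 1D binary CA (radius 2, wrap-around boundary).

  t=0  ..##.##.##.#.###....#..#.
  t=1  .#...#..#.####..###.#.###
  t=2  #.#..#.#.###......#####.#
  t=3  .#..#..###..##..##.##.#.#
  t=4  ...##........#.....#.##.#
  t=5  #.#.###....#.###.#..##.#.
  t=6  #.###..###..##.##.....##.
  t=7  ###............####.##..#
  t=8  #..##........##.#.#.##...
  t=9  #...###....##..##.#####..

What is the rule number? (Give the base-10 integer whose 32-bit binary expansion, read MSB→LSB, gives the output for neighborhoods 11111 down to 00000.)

2783287578

  #####|#  b31=1 t=2,i=20
  ####.|.  b30=0 t=1,i=12
  ###.#|#  b29=1 t=1,i=18
  ###..|.  b28=0 t=0,i=15
  ##.##|.  b27=0 t=0,i=4
  ##.#.|#  b26=1 t=0,i=10
  ##..#|.  b25=0 t=1,i=14
  ##...|#  b24=1 t=0,i=16
  #.###|#  b23=1 t=0,i=13
  #.##.|#  b22=1 t=0,i=5
  #.#.#|#  b21=1 t=0,i=11
  #.#..|.  b20=0 t=1,i=1
  #..##|.  b19=0 t=1,i=15
  #..#.|#  b18=1 t=0,i=22
  #...#|.  b17=0 t=0,i=0
  #....|#  b16=1 t=0,i=17
  .####|#  b15=1 t=1,i=11
  .###.|.  b14=0 t=0,i=14
  .##.#|.  b13=0 t=0,i=3
  .##..|#  b12=1 t=3,i=13
  .#.##|#  b11=1 t=0,i=12
  .#.#.|.  b10=0 t=2,i=6
  .#..#|.  b9=0 t=0,i=21
  .#...|#  b8=1 t=0,i=24
  ..###|.  b7=0 t=1,i=16
  ..##.|.  b6=0 t=0,i=2
  ..#.#|.  b5=0 t=1,i=8
  ..#..|#  b4=1 t=0,i=20
  ...##|#  b3=1 t=0,i=1
  ...#.|.  b2=0 t=0,i=19
  ....#|#  b1=1 t=0,i=18
  .....|.  b0=0 t=2,i=14
  bits 10100101111001011001100100011010 = 2783287578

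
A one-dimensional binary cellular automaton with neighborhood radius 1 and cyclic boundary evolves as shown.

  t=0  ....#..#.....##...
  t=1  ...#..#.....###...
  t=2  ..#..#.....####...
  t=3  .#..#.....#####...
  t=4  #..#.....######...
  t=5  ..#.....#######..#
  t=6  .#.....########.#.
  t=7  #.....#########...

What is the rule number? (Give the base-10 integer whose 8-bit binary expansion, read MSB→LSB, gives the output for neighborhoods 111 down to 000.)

  [7] ### => #  t=1,i=13
  [6] ##. => #  t=0,i=14
  [5] #.# => .  t=6,i=15
  [4] #.. => .  t=0,i=5
  [3] .## => #  t=0,i=13
  [2] .#. => .  t=0,i=4
  [1] ..# => #  t=0,i=3
  [0] ... => .  t=0,i=0
  bits 11001010 = 202

202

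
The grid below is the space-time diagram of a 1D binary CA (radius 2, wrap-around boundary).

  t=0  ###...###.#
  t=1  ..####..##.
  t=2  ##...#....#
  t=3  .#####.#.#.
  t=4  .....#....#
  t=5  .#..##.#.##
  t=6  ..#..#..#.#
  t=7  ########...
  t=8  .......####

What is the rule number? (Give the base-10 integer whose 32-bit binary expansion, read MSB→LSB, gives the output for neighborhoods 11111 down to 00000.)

  ##### -> .   bit 31 = 0  t=3,i=3
  ####. -> .   bit 30 = 0  t=0,i=1
  ###.# -> #   bit 29 = 1  t=0,i=8
  ###.. -> #   bit 28 = 1  t=0,i=2
  ##.## -> #   bit 27 = 1  t=0,i=9
  ##.#. -> .   bit 26 = 0  t=3,i=6
  ##..# -> .   bit 25 = 0  t=1,i=6
  ##... -> #   bit 24 = 1  t=0,i=3
  #.### -> .   bit 23 = 0  t=0,i=10
  #.##. -> .   bit 22 = 0  t=5,i=9
  #.#.# -> .   bit 21 = 0  t=3,i=7
  #.#.. -> .   bit 20 = 0  t=3,i=9
  #..## -> .   bit 19 = 0  t=1,i=7
  #..#. -> #   bit 18 = 1  t=6,i=1
  #...# -> #   bit 17 = 1  t=0,i=4
  #.... -> #   bit 16 = 1  t=2,i=7
  .#### -> .   bit 15 = 0  t=0,i=0
  .###. -> .   bit 14 = 0  t=0,i=7
  .##.# -> #   bit 13 = 1  t=5,i=5
  .##.. -> .   bit 12 = 0  t=1,i=9
  .#.## -> #   bit 11 = 1  t=5,i=8
  .#.#. -> .   bit 10 = 0  t=3,i=8
  .#..# -> #   bit 9 = 1  t=3,i=10
  .#... -> .   bit 8 = 0  t=2,i=6
  ..### -> .   bit 7 = 0  t=0,i=6
  ..##. -> .   bit 6 = 0  t=1,i=8
  ..#.# -> .   bit 5 = 0  t=6,i=8
  ..#.. -> #   bit 4 = 1  t=2,i=5
  ...## -> #   bit 3 = 1  t=0,i=5
  ...#. -> #   bit 2 = 1  t=2,i=4
  ....# -> .   bit 1 = 0  t=2,i=8
  ..... -> .   bit 0 = 0  t=4,i=2
  bits 00111001000001110010101000011100 = 956770844

956770844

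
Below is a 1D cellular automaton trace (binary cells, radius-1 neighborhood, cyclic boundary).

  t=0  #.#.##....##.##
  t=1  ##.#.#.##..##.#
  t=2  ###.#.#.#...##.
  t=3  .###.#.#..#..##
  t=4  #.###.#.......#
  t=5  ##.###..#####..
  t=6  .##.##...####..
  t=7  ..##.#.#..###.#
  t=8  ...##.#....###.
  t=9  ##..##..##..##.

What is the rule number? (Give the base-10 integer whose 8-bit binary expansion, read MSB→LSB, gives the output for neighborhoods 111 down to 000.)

  nb ###: next=#  (t=0,i=14, bit7=1)
  nb ##.: next=#  (t=0,i=0, bit6=1)
  nb #.#: next=#  (t=0,i=1, bit5=1)
  nb #..: next=.  (t=0,i=6, bit4=0)
  nb .##: next=.  (t=0,i=4, bit3=0)
  nb .#.: next=.  (t=0,i=2, bit2=0)
  nb ..#: next=.  (t=0,i=9, bit1=0)
  nb ...: next=#  (t=0,i=7, bit0=1)
  bits 11100001 = 225

225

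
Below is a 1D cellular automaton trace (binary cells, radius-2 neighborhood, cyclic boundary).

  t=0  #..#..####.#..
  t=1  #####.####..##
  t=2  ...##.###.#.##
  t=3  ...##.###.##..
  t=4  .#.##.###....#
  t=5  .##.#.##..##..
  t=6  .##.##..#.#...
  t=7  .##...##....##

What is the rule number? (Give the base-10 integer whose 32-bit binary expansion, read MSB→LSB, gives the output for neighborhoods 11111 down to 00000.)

  [31] ##### => .  t=1,i=0
  [30] ####. => #  t=0,i=8
  [29] ###.# => #  t=0,i=9
  [28] ###.. => .  t=1,i=9
  [27] ##.## => .  t=1,i=5
  [26] ##.#. => .  t=0,i=10
  [25] ##..# => #  t=1,i=10
  [24] ##... => .  t=2,i=0
  [23] #.### => #  t=1,i=6
  [22] #.##. => .  t=2,i=12
  [21] #.#.# => #  t=2,i=10
  [20] #.#.. => .  t=0,i=11
  [19] #..## => .  t=0,i=5
  [18] #..#. => #  t=0,i=2
  [17] #...# => .  t=2,i=1
  [16] #.... => #  t=3,i=13
  [15] .#### => #  t=0,i=7
  [14] .###. => #  t=2,i=7
  [13] .##.# => #  t=2,i=4
  [12] .##.. => .  t=2,i=13
  [11] .#.## => #  t=2,i=11
  [10] .#.#. => .  t=4,i=0
  [9] .#..# => #  t=0,i=1
  [8] .#... => .  t=6,i=11
  [7] ..### => #  t=0,i=6
  [6] ..##. => #  t=2,i=3
  [5] ..#.# => .  t=4,i=13
  [4] ..#.. => #  t=0,i=0
  [3] ...## => .  t=2,i=2
  [2] ...#. => .  t=4,i=12
  [1] ....# => #  t=3,i=1
  [0] ..... => .  t=3,i=0
  bits 01100010101001011110101011010010 = 1655040722

1655040722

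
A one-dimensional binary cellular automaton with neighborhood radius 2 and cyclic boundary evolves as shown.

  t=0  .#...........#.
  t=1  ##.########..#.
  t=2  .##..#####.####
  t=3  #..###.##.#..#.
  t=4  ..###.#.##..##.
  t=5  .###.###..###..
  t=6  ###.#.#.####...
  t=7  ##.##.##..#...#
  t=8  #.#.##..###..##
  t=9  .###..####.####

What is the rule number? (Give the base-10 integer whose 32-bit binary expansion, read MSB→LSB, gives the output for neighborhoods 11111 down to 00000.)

3459082489

  [31] ##### => #  t=1,i=5
  [30] ####. => #  t=1,i=9
  [29] ###.# => .  t=2,i=9
  [28] ###.. => .  t=1,i=10
  [27] ##.## => #  t=1,i=2
  [26] ##.#. => #  t=3,i=9
  [25] ##..# => #  t=1,i=11
  [24] ##... => .  t=4,i=14
  [23] #.### => .  t=1,i=3
  [22] #.##. => .  t=1,i=0
  [21] #.#.# => #  t=4,i=6
  [20] #.#.. => .  t=3,i=0
  [19] #..## => #  t=2,i=4
  [18] #..#. => #  t=0,i=0
  [17] #...# => .  t=4,i=0
  [16] #.... => #  t=0,i=3
  [15] .#### => .  t=1,i=4
  [14] .###. => #  t=3,i=4
  [13] .##.# => #  t=1,i=1
  [12] .##.. => .  t=2,i=2
  [11] .#.## => #  t=1,i=14
  [10] .#.#. => .  t=3,i=14
  [9] .#..# => .  t=0,i=14
  [8] .#... => .  t=0,i=2
  [7] ..### => #  t=2,i=5
  [6] ..##. => #  t=4,i=12
  [5] ..#.# => #  t=1,i=13
  [4] ..#.. => #  t=0,i=1
  [3] ...## => #  t=4,i=1
  [2] ...#. => .  t=0,i=12
  [1] ....# => .  t=0,i=11
  [0] ..... => #  t=0,i=4
  bits 11001110001011010110100011111001 = 3459082489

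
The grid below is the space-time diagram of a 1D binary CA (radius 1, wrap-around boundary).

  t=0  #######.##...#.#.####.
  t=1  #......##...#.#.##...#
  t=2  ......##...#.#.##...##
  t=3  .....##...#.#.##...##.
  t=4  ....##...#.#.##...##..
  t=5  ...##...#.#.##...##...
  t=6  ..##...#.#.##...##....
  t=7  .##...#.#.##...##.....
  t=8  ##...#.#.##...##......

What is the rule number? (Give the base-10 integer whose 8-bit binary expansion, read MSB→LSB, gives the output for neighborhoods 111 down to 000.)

  ### -> .   bit 7 = 0  t=0,i=1
  ##. -> .   bit 6 = 0  t=0,i=6
  #.# -> #   bit 5 = 1  t=0,i=7
  #.. -> .   bit 4 = 0  t=0,i=10
  .## -> #   bit 3 = 1  t=0,i=0
  .#. -> .   bit 2 = 0  t=0,i=13
  ..# -> #   bit 1 = 1  t=0,i=12
  ... -> .   bit 0 = 0  t=0,i=11
  bits 00101010 = 42

42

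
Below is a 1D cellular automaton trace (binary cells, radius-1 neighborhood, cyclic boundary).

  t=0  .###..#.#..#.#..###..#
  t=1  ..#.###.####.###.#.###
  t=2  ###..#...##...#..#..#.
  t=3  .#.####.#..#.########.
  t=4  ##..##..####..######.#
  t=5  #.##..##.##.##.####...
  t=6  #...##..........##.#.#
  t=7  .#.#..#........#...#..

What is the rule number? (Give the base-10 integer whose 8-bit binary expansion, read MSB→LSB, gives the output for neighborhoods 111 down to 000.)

150

  ### -> #   bit 7 = 1  t=0,i=2
  ##. -> .   bit 6 = 0  t=0,i=3
  #.# -> .   bit 5 = 0  t=0,i=0
  #.. -> #   bit 4 = 1  t=0,i=4
  .## -> .   bit 3 = 0  t=0,i=1
  .#. -> #   bit 2 = 1  t=0,i=6
  ..# -> #   bit 1 = 1  t=0,i=5
  ... -> .   bit 0 = 0  t=2,i=7
  bits 10010110 = 150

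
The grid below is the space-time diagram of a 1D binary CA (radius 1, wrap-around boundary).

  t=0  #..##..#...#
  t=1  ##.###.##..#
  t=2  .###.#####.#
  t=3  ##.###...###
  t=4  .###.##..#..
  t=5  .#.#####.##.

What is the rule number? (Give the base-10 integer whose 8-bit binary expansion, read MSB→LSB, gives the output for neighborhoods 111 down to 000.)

124

  ###|.  b7=0 t=1,i=0
  ##.|#  b6=1 t=0,i=0
  #.#|#  b5=1 t=1,i=2
  #..|#  b4=1 t=0,i=1
  .##|#  b3=1 t=0,i=3
  .#.|#  b2=1 t=0,i=7
  ..#|.  b1=0 t=0,i=2
  ...|.  b0=0 t=0,i=9
  bits 01111100 = 124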